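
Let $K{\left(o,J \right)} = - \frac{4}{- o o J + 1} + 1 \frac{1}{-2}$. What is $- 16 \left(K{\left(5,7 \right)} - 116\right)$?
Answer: $\frac{162136}{87} \approx 1863.6$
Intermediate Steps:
$K{\left(o,J \right)} = - \frac{1}{2} - \frac{4}{1 - J o^{2}}$ ($K{\left(o,J \right)} = - \frac{4}{- o^{2} J + 1} + 1 \left(- \frac{1}{2}\right) = - \frac{4}{- J o^{2} + 1} - \frac{1}{2} = - \frac{4}{1 - J o^{2}} - \frac{1}{2} = - \frac{1}{2} - \frac{4}{1 - J o^{2}}$)
$- 16 \left(K{\left(5,7 \right)} - 116\right) = - 16 \left(\frac{9 - 7 \cdot 5^{2}}{2 \left(-1 + 7 \cdot 5^{2}\right)} - 116\right) = - 16 \left(\frac{9 - 7 \cdot 25}{2 \left(-1 + 7 \cdot 25\right)} - 116\right) = - 16 \left(\frac{9 - 175}{2 \left(-1 + 175\right)} - 116\right) = - 16 \left(\frac{1}{2} \cdot \frac{1}{174} \left(-166\right) - 116\right) = - 16 \left(- \frac{83}{174} - 116\right) = \left(-16\right) \left(- \frac{20267}{174}\right) = \frac{162136}{87}$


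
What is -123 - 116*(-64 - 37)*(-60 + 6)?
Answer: -632787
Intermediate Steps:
-123 - 116*(-64 - 37)*(-60 + 6) = -123 - (-11716)*(-54) = -123 - 116*5454 = -123 - 632664 = -632787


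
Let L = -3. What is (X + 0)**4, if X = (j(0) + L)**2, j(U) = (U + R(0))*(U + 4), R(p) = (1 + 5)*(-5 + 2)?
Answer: 1001129150390625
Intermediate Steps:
R(p) = -18 (R(p) = 6*(-3) = -18)
j(U) = (-18 + U)*(4 + U) (j(U) = (U - 18)*(U + 4) = (-18 + U)*(4 + U))
X = 5625 (X = ((-72 + 0**2 - 14*0) - 3)**2 = ((-72 + 0 + 0) - 3)**2 = (-72 - 3)**2 = (-75)**2 = 5625)
(X + 0)**4 = (5625 + 0)**4 = 5625**4 = 1001129150390625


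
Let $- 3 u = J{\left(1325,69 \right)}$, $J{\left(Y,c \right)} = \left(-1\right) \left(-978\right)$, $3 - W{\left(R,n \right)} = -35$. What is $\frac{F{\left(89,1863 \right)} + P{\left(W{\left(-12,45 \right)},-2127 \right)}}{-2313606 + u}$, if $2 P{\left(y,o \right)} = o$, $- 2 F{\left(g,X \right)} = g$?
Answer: $\frac{277}{578483} \approx 0.00047884$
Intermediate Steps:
$W{\left(R,n \right)} = 38$ ($W{\left(R,n \right)} = 3 - -35 = 3 + 35 = 38$)
$J{\left(Y,c \right)} = 978$
$u = -326$ ($u = \left(- \frac{1}{3}\right) 978 = -326$)
$F{\left(g,X \right)} = - \frac{g}{2}$
$P{\left(y,o \right)} = \frac{o}{2}$
$\frac{F{\left(89,1863 \right)} + P{\left(W{\left(-12,45 \right)},-2127 \right)}}{-2313606 + u} = \frac{\left(- \frac{1}{2}\right) 89 + \frac{1}{2} \left(-2127\right)}{-2313606 - 326} = \frac{- \frac{89}{2} - \frac{2127}{2}}{-2313932} = \left(-1108\right) \left(- \frac{1}{2313932}\right) = \frac{277}{578483}$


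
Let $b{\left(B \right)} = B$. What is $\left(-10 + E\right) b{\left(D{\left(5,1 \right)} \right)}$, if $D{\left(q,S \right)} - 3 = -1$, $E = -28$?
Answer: $-76$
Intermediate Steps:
$D{\left(q,S \right)} = 2$ ($D{\left(q,S \right)} = 3 - 1 = 2$)
$\left(-10 + E\right) b{\left(D{\left(5,1 \right)} \right)} = \left(-10 - 28\right) 2 = \left(-38\right) 2 = -76$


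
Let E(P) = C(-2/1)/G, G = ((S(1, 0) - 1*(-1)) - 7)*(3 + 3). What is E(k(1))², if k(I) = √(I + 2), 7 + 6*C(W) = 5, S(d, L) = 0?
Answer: 1/11664 ≈ 8.5734e-5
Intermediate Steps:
C(W) = -⅓ (C(W) = -7/6 + (⅙)*5 = -7/6 + ⅚ = -⅓)
G = -36 (G = ((0 - 1*(-1)) - 7)*(3 + 3) = ((0 + 1) - 7)*6 = (1 - 7)*6 = -6*6 = -36)
k(I) = √(2 + I)
E(P) = 1/108 (E(P) = -⅓/(-36) = -⅓*(-1/36) = 1/108)
E(k(1))² = (1/108)² = 1/11664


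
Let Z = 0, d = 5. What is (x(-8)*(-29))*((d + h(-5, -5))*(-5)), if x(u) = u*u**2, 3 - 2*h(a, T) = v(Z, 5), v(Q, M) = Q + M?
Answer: -296960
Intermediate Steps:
v(Q, M) = M + Q
h(a, T) = -1 (h(a, T) = 3/2 - (5 + 0)/2 = 3/2 - 1/2*5 = 3/2 - 5/2 = -1)
x(u) = u**3
(x(-8)*(-29))*((d + h(-5, -5))*(-5)) = ((-8)**3*(-29))*((5 - 1)*(-5)) = (-512*(-29))*(4*(-5)) = 14848*(-20) = -296960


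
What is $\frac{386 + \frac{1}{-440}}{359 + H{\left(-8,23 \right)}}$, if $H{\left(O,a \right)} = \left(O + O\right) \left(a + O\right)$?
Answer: $\frac{169839}{52360} \approx 3.2437$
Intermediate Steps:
$H{\left(O,a \right)} = 2 O \left(O + a\right)$
$\frac{386 + \frac{1}{-440}}{359 + H{\left(-8,23 \right)}} = \frac{386 + \frac{1}{-440}}{359 + 2 \left(-8\right) \left(-8 + 23\right)} = \frac{386 - \frac{1}{440}}{359 + 2 \left(-8\right) 15} = \frac{169839}{440 \left(359 - 240\right)} = \frac{169839}{440 \cdot 119} = \frac{169839}{440} \cdot \frac{1}{119} = \frac{169839}{52360}$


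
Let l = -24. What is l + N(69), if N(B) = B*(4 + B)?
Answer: 5013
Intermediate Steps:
l + N(69) = -24 + 69*(4 + 69) = -24 + 69*73 = -24 + 5037 = 5013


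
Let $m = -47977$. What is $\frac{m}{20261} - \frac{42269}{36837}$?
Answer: $- \frac{2623740958}{746354457} \approx -3.5154$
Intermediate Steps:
$\frac{m}{20261} - \frac{42269}{36837} = - \frac{47977}{20261} - \frac{42269}{36837} = - \frac{2623740958}{746354457}$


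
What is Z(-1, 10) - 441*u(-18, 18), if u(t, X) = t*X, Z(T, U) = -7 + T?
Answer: 142876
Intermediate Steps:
u(t, X) = X*t
Z(-1, 10) - 441*u(-18, 18) = (-7 - 1) - 7938*(-18) = -8 - 441*(-324) = -8 + 142884 = 142876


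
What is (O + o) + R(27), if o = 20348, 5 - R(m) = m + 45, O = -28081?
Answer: -7800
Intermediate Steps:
R(m) = -40 - m (R(m) = 5 - (m + 45) = 5 - (45 + m) = 5 + (-45 - m) = -40 - m)
(O + o) + R(27) = (-28081 + 20348) + (-40 - 1*27) = -7733 + (-40 - 27) = -7733 - 67 = -7800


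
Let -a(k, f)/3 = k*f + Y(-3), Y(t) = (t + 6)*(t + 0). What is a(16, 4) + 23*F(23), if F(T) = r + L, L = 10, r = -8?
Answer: -119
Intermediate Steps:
F(T) = 2 (F(T) = -8 + 10 = 2)
Y(t) = t*(6 + t) (Y(t) = (6 + t)*t = t*(6 + t))
a(k, f) = 27 - 3*f*k (a(k, f) = -3*(k*f - 3*(6 - 3)) = -3*(f*k - 3*3) = -3*(f*k - 9) = -3*(-9 + f*k) = 27 - 3*f*k)
a(16, 4) + 23*F(23) = (27 - 3*4*16) + 23*2 = (27 - 192) + 46 = -165 + 46 = -119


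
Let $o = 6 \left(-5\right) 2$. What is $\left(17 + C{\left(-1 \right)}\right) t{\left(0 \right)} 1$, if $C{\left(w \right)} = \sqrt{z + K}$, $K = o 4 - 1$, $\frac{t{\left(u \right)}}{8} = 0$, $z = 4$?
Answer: $0$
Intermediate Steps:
$t{\left(u \right)} = 0$ ($t{\left(u \right)} = 8 \cdot 0 = 0$)
$o = -60$ ($o = \left(-30\right) 2 = -60$)
$K = -241$ ($K = \left(-60\right) 4 - 1 = -240 - 1 = -241$)
$C{\left(w \right)} = i \sqrt{237}$ ($C{\left(w \right)} = \sqrt{4 - 241} = \sqrt{-237} = i \sqrt{237}$)
$\left(17 + C{\left(-1 \right)}\right) t{\left(0 \right)} 1 = \left(17 + i \sqrt{237}\right) 0 \cdot 1 = \left(17 + i \sqrt{237}\right) 0 = 0$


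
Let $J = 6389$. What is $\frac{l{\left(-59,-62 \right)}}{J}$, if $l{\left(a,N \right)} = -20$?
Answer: $- \frac{20}{6389} \approx -0.0031304$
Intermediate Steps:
$\frac{l{\left(-59,-62 \right)}}{J} = - \frac{20}{6389}$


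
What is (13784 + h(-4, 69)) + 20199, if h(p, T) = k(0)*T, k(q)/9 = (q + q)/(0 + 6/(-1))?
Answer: 33983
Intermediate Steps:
k(q) = -3*q (k(q) = 9*((q + q)/(0 + 6/(-1))) = 9*((2*q)/(0 + 6*(-1))) = 9*((2*q)/(0 - 6)) = 9*((2*q)/(-6)) = 9*((2*q)*(-1/6)) = 9*(-q/3) = -3*q)
h(p, T) = 0 (h(p, T) = (-3*0)*T = 0*T = 0)
(13784 + h(-4, 69)) + 20199 = (13784 + 0) + 20199 = 13784 + 20199 = 33983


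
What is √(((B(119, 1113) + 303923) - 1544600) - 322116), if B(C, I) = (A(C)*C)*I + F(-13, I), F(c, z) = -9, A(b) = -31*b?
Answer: I*√490159785 ≈ 22140.0*I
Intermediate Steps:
B(C, I) = -9 - 31*I*C² (B(C, I) = ((-31*C)*C)*I - 9 = (-31*C²)*I - 9 = -31*I*C² - 9 = -9 - 31*I*C²)
√(((B(119, 1113) + 303923) - 1544600) - 322116) = √((((-9 - 31*1113*119²) + 303923) - 1544600) - 322116) = √((((-9 - 31*1113*14161) + 303923) - 1544600) - 322116) = √((((-9 - 488596983) + 303923) - 1544600) - 322116) = √(((-488596992 + 303923) - 1544600) - 322116) = √((-488293069 - 1544600) - 322116) = √(-489837669 - 322116) = √(-490159785) = I*√490159785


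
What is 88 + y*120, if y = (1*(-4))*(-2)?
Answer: 1048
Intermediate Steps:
y = 8 (y = -4*(-2) = 8)
88 + y*120 = 88 + 8*120 = 88 + 960 = 1048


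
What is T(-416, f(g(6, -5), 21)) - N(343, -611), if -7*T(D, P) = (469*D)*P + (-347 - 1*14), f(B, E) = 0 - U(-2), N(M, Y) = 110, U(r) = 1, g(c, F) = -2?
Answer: -195513/7 ≈ -27930.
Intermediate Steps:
f(B, E) = -1 (f(B, E) = 0 - 1*1 = 0 - 1 = -1)
T(D, P) = 361/7 - 67*D*P (T(D, P) = -((469*D)*P + (-347 - 1*14))/7 = -(469*D*P + (-347 - 14))/7 = -(469*D*P - 361)/7 = -(-361 + 469*D*P)/7 = 361/7 - 67*D*P)
T(-416, f(g(6, -5), 21)) - N(343, -611) = (361/7 - 67*(-416)*(-1)) - 1*110 = (361/7 - 27872) - 110 = -194743/7 - 110 = -195513/7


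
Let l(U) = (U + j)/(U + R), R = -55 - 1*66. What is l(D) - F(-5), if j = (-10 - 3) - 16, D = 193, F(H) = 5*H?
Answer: 491/18 ≈ 27.278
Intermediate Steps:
j = -29 (j = -13 - 16 = -29)
R = -121 (R = -55 - 66 = -121)
l(U) = (-29 + U)/(-121 + U) (l(U) = (U - 29)/(U - 121) = (-29 + U)/(-121 + U))
l(D) - F(-5) = (-29 + 193)/(-121 + 193) - 5*(-5) = 164/72 - 1*(-25) = (1/72)*164 + 25 = 41/18 + 25 = 491/18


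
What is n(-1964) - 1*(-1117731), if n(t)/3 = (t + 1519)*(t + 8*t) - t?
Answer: 24721083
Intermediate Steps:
n(t) = -3*t + 27*t*(1519 + t) (n(t) = 3*((t + 1519)*(t + 8*t) - t) = 3*((1519 + t)*(9*t) - t) = 3*(9*t*(1519 + t) - t) = 3*(-t + 9*t*(1519 + t)) = -3*t + 27*t*(1519 + t))
n(-1964) - 1*(-1117731) = 3*(-1964)*(13670 + 9*(-1964)) - 1*(-1117731) = 3*(-1964)*(13670 - 17676) + 1117731 = 3*(-1964)*(-4006) + 1117731 = 23603352 + 1117731 = 24721083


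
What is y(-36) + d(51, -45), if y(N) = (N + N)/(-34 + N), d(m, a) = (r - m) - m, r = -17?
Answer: -4129/35 ≈ -117.97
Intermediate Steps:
d(m, a) = -17 - 2*m (d(m, a) = (-17 - m) - m = -17 - 2*m)
y(N) = 2*N/(-34 + N) (y(N) = (2*N)/(-34 + N) = 2*N/(-34 + N))
y(-36) + d(51, -45) = 2*(-36)/(-34 - 36) + (-17 - 2*51) = 2*(-36)/(-70) + (-17 - 102) = 2*(-36)*(-1/70) - 119 = 36/35 - 119 = -4129/35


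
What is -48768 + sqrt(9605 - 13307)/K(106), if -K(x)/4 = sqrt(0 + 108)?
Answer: -48768 - I*sqrt(1234)/24 ≈ -48768.0 - 1.4637*I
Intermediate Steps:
K(x) = -24*sqrt(3) (K(x) = -4*sqrt(0 + 108) = -24*sqrt(3))
-48768 + sqrt(9605 - 13307)/K(106) = -48768 + sqrt(9605 - 13307)/((-24*sqrt(3))) = -48768 + sqrt(-3702)*(-sqrt(3)/72) = -48768 + (I*sqrt(3702))*(-sqrt(3)/72) = -48768 - I*sqrt(1234)/24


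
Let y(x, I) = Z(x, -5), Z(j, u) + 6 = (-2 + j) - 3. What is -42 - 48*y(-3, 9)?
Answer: 630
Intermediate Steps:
Z(j, u) = -11 + j (Z(j, u) = -6 + ((-2 + j) - 3) = -6 + (-5 + j) = -11 + j)
y(x, I) = -11 + x
-42 - 48*y(-3, 9) = -42 - 48*(-11 - 3) = -42 - 48*(-14) = -42 + 672 = 630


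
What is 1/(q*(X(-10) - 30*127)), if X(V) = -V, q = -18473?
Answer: 1/70197400 ≈ 1.4246e-8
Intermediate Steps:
1/(q*(X(-10) - 30*127)) = 1/((-18473)*(-1*(-10) - 30*127)) = -1/(18473*(10 - 3810)) = -1/18473/(-3800) = -1/18473*(-1/3800) = 1/70197400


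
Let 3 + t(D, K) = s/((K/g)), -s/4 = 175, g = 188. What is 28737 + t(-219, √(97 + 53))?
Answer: 28734 - 13160*√6/3 ≈ 17989.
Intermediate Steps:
s = -700 (s = -4*175 = -700)
t(D, K) = -3 - 131600/K (t(D, K) = -3 - 700*188/K = -3 - 131600/K)
28737 + t(-219, √(97 + 53)) = 28737 + (-3 - 131600/√(97 + 53)) = 28737 + (-3 - 131600*√6/30) = 28737 + (-3 - 13160*√6/3) = 28734 - 13160*√6/3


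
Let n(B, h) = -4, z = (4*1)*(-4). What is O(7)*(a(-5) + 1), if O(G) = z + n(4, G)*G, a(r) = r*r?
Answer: -1144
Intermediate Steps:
z = -16 (z = 4*(-4) = -16)
a(r) = r²
O(G) = -16 - 4*G
O(7)*(a(-5) + 1) = (-16 - 4*7)*((-5)² + 1) = (-16 - 28)*(25 + 1) = -44*26 = -1144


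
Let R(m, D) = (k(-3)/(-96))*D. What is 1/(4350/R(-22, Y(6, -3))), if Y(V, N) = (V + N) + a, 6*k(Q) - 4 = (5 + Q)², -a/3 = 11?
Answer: 1/10440 ≈ 9.5785e-5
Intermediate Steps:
a = -33 (a = -3*11 = -33)
k(Q) = ⅔ + (5 + Q)²/6
Y(V, N) = -33 + N + V (Y(V, N) = (V + N) - 33 = (N + V) - 33 = -33 + N + V)
R(m, D) = -D/72 (R(m, D) = ((⅔ + (5 - 3)²/6)/(-96))*D = ((⅔ + (⅙)*2²)*(-1/96))*D = ((⅔ + (⅙)*4)*(-1/96))*D = ((⅔ + ⅔)*(-1/96))*D = ((4/3)*(-1/96))*D = -D/72)
1/(4350/R(-22, Y(6, -3))) = 1/(4350/((-(-33 - 3 + 6)/72))) = 1/(4350/((-1/72*(-30)))) = 1/(4350/(5/12)) = 1/(4350*(12/5)) = 1/10440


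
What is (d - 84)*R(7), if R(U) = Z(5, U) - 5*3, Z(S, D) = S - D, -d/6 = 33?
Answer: 4794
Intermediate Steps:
d = -198 (d = -6*33 = -198)
R(U) = -10 - U (R(U) = (5 - U) - 5*3 = (5 - U) - 15 = -10 - U)
(d - 84)*R(7) = (-198 - 84)*(-10 - 1*7) = -282*(-10 - 7) = -282*(-17) = 4794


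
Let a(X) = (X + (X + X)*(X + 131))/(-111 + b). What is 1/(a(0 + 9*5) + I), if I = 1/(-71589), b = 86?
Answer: -357945/227438258 ≈ -0.0015738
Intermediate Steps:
I = -1/71589 ≈ -1.3969e-5
a(X) = -X/25 - 2*X*(131 + X)/25 (a(X) = (X + (X + X)*(X + 131))/(-111 + 86) = (X + (2*X)*(131 + X))/(-25) = (X + 2*X*(131 + X))*(-1/25) = -X/25 - 2*X*(131 + X)/25)
1/(a(0 + 9*5) + I) = 1/(-(0 + 9*5)*(263 + 2*(0 + 9*5))/25 - 1/71589) = 1/(-(0 + 45)*(263 + 2*(0 + 45))/25 - 1/71589) = 1/(-1/25*45*(263 + 2*45) - 1/71589) = 1/(-1/25*45*(263 + 90) - 1/71589) = 1/(-1/25*45*353 - 1/71589) = 1/(-3177/5 - 1/71589) = 1/(-227438258/357945) = -357945/227438258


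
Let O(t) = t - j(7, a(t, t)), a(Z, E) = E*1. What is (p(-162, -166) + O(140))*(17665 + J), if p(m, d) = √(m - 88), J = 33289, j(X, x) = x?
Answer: 254770*I*√10 ≈ 8.0565e+5*I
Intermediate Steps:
a(Z, E) = E
O(t) = 0 (O(t) = t - t = 0)
p(m, d) = √(-88 + m)
(p(-162, -166) + O(140))*(17665 + J) = (√(-88 - 162) + 0)*(17665 + 33289) = (√(-250) + 0)*50954 = (5*I*√10 + 0)*50954 = (5*I*√10)*50954 = 254770*I*√10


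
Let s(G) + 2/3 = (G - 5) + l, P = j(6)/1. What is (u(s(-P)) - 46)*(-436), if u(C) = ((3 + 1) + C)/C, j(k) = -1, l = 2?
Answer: 20274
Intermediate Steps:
P = -1 (P = -1/1 = -1*1 = -1)
s(G) = -11/3 + G (s(G) = -⅔ + ((G - 5) + 2) = -⅔ + ((-5 + G) + 2) = -⅔ + (-3 + G) = -11/3 + G)
u(C) = (4 + C)/C
(u(s(-P)) - 46)*(-436) = ((4 + (-11/3 - 1*(-1)))/(-11/3 - 1*(-1)) - 46)*(-436) = ((4 + (-11/3 + 1))/(-11/3 + 1) - 46)*(-436) = ((4 - 8/3)/(-8/3) - 46)*(-436) = (-3/8*4/3 - 46)*(-436) = (-½ - 46)*(-436) = -93/2*(-436) = 20274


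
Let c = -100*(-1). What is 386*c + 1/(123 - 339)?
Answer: 8337599/216 ≈ 38600.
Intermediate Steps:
c = 100
386*c + 1/(123 - 339) = 386*100 + 1/(123 - 339) = 38600 + 1/(-216) = 38600 - 1/216 = 8337599/216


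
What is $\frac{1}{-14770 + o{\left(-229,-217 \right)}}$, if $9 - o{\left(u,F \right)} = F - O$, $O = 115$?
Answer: $- \frac{1}{14429} \approx -6.9305 \cdot 10^{-5}$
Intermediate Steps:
$o{\left(u,F \right)} = 124 - F$ ($o{\left(u,F \right)} = 9 - \left(F - 115\right) = 9 - \left(-115 + F\right) = 124 - F$)
$\frac{1}{-14770 + o{\left(-229,-217 \right)}} = \frac{1}{-14770 + \left(124 - -217\right)} = \frac{1}{-14770 + \left(124 + 217\right)} = \frac{1}{-14770 + 341} = \frac{1}{-14429} = - \frac{1}{14429}$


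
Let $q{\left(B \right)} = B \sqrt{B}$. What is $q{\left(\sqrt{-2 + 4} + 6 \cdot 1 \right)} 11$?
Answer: $11 \left(6 + \sqrt{2}\right)^{\frac{3}{2}} \approx 222.07$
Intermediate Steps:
$q{\left(B \right)} = B^{\frac{3}{2}}$
$q{\left(\sqrt{-2 + 4} + 6 \cdot 1 \right)} 11 = \left(\sqrt{-2 + 4} + 6 \cdot 1\right)^{\frac{3}{2}} \cdot 11 = \left(\sqrt{2} + 6\right)^{\frac{3}{2}} \cdot 11 = \left(6 + \sqrt{2}\right)^{\frac{3}{2}} \cdot 11 = 11 \left(6 + \sqrt{2}\right)^{\frac{3}{2}}$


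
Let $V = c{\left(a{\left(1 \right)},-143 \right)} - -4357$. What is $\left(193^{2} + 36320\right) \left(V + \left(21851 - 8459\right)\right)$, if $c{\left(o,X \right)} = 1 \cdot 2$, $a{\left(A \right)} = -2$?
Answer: $1305923319$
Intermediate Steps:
$c{\left(o,X \right)} = 2$
$V = 4359$ ($V = 2 - -4357 = 2 + 4357 = 4359$)
$\left(193^{2} + 36320\right) \left(V + \left(21851 - 8459\right)\right) = \left(193^{2} + 36320\right) \left(4359 + \left(21851 - 8459\right)\right) = \left(37249 + 36320\right) \left(4359 + 13392\right) = 73569 \cdot 17751 = 1305923319$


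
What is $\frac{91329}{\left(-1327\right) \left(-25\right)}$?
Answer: $\frac{91329}{33175} \approx 2.7529$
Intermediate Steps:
$\frac{91329}{\left(-1327\right) \left(-25\right)} = \frac{91329}{33175}$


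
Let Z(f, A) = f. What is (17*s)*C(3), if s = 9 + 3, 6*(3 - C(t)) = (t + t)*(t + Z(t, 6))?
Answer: -612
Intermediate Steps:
C(t) = 3 - 2*t**2/3 (C(t) = 3 - (t + t)*(t + t)/6 = 3 - 2*t*2*t/6 = 3 - 2*t**2/3)
s = 12
(17*s)*C(3) = (17*12)*(3 - 2/3*3**2) = 204*(3 - 2/3*9) = 204*(3 - 6) = 204*(-3) = -612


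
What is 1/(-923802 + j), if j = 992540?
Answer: 1/68738 ≈ 1.4548e-5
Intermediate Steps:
1/(-923802 + j) = 1/(-923802 + 992540) = 1/68738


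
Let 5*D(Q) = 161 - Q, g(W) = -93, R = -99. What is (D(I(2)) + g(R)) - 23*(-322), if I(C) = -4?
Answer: 7346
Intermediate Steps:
D(Q) = 161/5 - Q/5 (D(Q) = (161 - Q)/5 = 161/5 - Q/5)
(D(I(2)) + g(R)) - 23*(-322) = ((161/5 - 1/5*(-4)) - 93) - 23*(-322) = ((161/5 + 4/5) - 93) + 7406 = (33 - 93) + 7406 = -60 + 7406 = 7346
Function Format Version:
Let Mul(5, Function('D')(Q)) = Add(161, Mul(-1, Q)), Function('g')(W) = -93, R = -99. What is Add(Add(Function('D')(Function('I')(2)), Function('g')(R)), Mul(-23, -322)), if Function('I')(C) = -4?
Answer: 7346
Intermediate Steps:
Function('D')(Q) = Add(Rational(161, 5), Mul(Rational(-1, 5), Q)) (Function('D')(Q) = Mul(Rational(1, 5), Add(161, Mul(-1, Q))) = Add(Rational(161, 5), Mul(Rational(-1, 5), Q)))
Add(Add(Function('D')(Function('I')(2)), Function('g')(R)), Mul(-23, -322)) = Add(Add(Add(Rational(161, 5), Mul(Rational(-1, 5), -4)), -93), Mul(-23, -322)) = Add(Add(Add(Rational(161, 5), Rational(4, 5)), -93), 7406) = Add(Add(33, -93), 7406) = Add(-60, 7406) = 7346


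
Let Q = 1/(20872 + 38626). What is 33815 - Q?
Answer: 2011924869/59498 ≈ 33815.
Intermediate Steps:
Q = 1/59498 ≈ 1.6807e-5
33815 - Q = 33815 - 1*1/59498 = 33815 - 1/59498 = 2011924869/59498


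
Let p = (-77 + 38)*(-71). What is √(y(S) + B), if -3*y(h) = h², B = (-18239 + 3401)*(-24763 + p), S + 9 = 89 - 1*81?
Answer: √2937122745/3 ≈ 18065.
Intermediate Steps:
p = 2769 (p = -39*(-71) = 2769)
S = -1 (S = -9 + (89 - 1*81) = -9 + (89 - 81) = -9 + 8 = -1)
B = 326346972 (B = (-18239 + 3401)*(-24763 + 2769) = -14838*(-21994) = 326346972)
y(h) = -h²/3
√(y(S) + B) = √(-⅓*(-1)² + 326346972) = √(-⅓*1 + 326346972) = √(-⅓ + 326346972) = √(979040915/3) = √2937122745/3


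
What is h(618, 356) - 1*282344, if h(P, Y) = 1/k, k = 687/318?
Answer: -64656670/229 ≈ -2.8234e+5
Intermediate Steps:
k = 229/106 (k = 687*(1/318) = 229/106 ≈ 2.1604)
h(P, Y) = 106/229 (h(P, Y) = 1/(229/106) = 106/229)
h(618, 356) - 1*282344 = 106/229 - 1*282344 = 106/229 - 282344 = -64656670/229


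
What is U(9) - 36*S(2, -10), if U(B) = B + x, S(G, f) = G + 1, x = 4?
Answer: -95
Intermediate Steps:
S(G, f) = 1 + G
U(B) = 4 + B (U(B) = B + 4 = 4 + B)
U(9) - 36*S(2, -10) = (4 + 9) - 36*(1 + 2) = 13 - 36*3 = 13 - 108 = -95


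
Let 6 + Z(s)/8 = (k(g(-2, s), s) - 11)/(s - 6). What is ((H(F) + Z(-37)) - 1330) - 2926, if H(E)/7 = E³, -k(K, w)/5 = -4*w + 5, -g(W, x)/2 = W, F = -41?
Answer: -20924085/43 ≈ -4.8661e+5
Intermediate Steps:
g(W, x) = -2*W
k(K, w) = -25 + 20*w (k(K, w) = -5*(-4*w + 5) = -5*(5 - 4*w) = -25 + 20*w)
Z(s) = -48 + 8*(-36 + 20*s)/(-6 + s) (Z(s) = -48 + 8*(((-25 + 20*s) - 11)/(s - 6)) = -48 + 8*((-36 + 20*s)/(-6 + s)) = -48 + 8*(-36 + 20*s)/(-6 + s))
H(E) = 7*E³
((H(F) + Z(-37)) - 1330) - 2926 = ((7*(-41)³ + 112*(-37)/(-6 - 37)) - 1330) - 2926 = ((7*(-68921) + 112*(-37)/(-43)) - 1330) - 2926 = ((-482447 + 112*(-37)*(-1/43)) - 1330) - 2926 = ((-482447 + 4144/43) - 1330) - 2926 = (-20741077/43 - 1330) - 2926 = -20798267/43 - 2926 = -20924085/43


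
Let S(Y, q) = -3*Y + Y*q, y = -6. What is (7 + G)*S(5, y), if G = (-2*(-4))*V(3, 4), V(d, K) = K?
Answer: -1755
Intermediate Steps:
G = 32 (G = -2*(-4)*4 = 8*4 = 32)
(7 + G)*S(5, y) = (7 + 32)*(5*(-3 - 6)) = 39*(5*(-9)) = 39*(-45) = -1755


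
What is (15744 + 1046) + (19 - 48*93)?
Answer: 12345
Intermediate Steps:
(15744 + 1046) + (19 - 48*93) = 16790 + (19 - 4464) = 16790 - 4445 = 12345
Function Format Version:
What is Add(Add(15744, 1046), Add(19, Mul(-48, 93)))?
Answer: 12345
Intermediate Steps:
Add(Add(15744, 1046), Add(19, Mul(-48, 93))) = Add(16790, Add(19, -4464)) = Add(16790, -4445) = 12345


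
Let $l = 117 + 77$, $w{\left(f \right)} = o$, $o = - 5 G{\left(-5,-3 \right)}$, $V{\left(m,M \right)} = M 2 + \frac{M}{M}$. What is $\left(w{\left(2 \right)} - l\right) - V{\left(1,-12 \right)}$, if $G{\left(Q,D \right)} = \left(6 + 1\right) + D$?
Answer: $-191$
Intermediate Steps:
$V{\left(m,M \right)} = 1 + 2 M$ ($V{\left(m,M \right)} = 2 M + 1 = 1 + 2 M$)
$G{\left(Q,D \right)} = 7 + D$
$o = -20$ ($o = - 5 \left(7 - 3\right) = \left(-5\right) 4 = -20$)
$w{\left(f \right)} = -20$
$l = 194$
$\left(w{\left(2 \right)} - l\right) - V{\left(1,-12 \right)} = \left(-20 - 194\right) - \left(1 + 2 \left(-12\right)\right) = \left(-20 - 194\right) - \left(1 - 24\right) = -214 - -23 = -214 + 23 = -191$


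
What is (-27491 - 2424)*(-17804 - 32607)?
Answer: 1508045065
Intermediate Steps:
(-27491 - 2424)*(-17804 - 32607) = -29915*(-50411) = 1508045065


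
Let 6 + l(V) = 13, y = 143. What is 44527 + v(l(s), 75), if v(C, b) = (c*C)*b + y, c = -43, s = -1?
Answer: 22095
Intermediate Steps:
l(V) = 7 (l(V) = -6 + 13 = 7)
v(C, b) = 143 - 43*C*b (v(C, b) = (-43*C)*b + 143 = -43*C*b + 143 = 143 - 43*C*b)
44527 + v(l(s), 75) = 44527 + (143 - 43*7*75) = 44527 + (143 - 22575) = 44527 - 22432 = 22095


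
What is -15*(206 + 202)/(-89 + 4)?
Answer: 72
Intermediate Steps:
-15*(206 + 202)/(-89 + 4) = -6120/(-85) = -6120*(-1)/85 = -15*(-24/5) = 72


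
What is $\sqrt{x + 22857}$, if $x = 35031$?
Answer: $12 \sqrt{402} \approx 240.6$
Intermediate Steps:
$\sqrt{x + 22857} = \sqrt{35031 + 22857} = \sqrt{57888} = 12 \sqrt{402}$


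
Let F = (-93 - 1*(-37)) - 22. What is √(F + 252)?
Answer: √174 ≈ 13.191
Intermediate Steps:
F = -78 (F = (-93 + 37) - 22 = -56 - 22 = -78)
√(F + 252) = √(-78 + 252) = √174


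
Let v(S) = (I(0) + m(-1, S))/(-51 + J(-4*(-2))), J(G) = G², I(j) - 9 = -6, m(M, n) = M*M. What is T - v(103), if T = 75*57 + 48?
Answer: 56195/13 ≈ 4322.7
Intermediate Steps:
m(M, n) = M²
I(j) = 3 (I(j) = 9 - 6 = 3)
v(S) = 4/13 (v(S) = (3 + (-1)²)/(-51 + (-4*(-2))²) = (3 + 1)/(-51 + 8²) = 4/(-51 + 64) = 4/13)
T = 4323 (T = 4275 + 48 = 4323)
T - v(103) = 4323 - 1*4/13 = 4323 - 4/13 = 56195/13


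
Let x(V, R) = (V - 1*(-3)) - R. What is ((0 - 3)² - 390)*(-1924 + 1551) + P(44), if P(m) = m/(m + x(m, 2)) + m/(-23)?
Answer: 290902407/2047 ≈ 1.4211e+5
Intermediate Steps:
x(V, R) = 3 + V - R (x(V, R) = (V + 3) - R = (3 + V) - R = 3 + V - R)
P(m) = -m/23 + m/(1 + 2*m) (P(m) = m/(m + (3 + m - 1*2)) + m/(-23) = m/(m + (3 + m - 2)) + m*(-1/23) = m/(m + (1 + m)) - m/23 = m/(1 + 2*m) - m/23 = -m/23 + m/(1 + 2*m))
((0 - 3)² - 390)*(-1924 + 1551) + P(44) = ((0 - 3)² - 390)*(-1924 + 1551) + (2/23)*44*(11 - 1*44)/(1 + 2*44) = ((-3)² - 390)*(-373) + (2/23)*44*(11 - 44)/(1 + 88) = (9 - 390)*(-373) + (2/23)*44*(-33)/89 = -381*(-373) + (2/23)*44*(1/89)*(-33) = 142113 - 2904/2047 = 290902407/2047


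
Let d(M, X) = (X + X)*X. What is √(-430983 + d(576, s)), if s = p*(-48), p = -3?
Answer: 3*I*√43279 ≈ 624.11*I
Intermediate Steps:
s = 144 (s = -3*(-48) = 144)
d(M, X) = 2*X² (d(M, X) = (2*X)*X = 2*X²)
√(-430983 + d(576, s)) = √(-430983 + 2*144²) = √(-430983 + 2*20736) = √(-430983 + 41472) = √(-389511) = 3*I*√43279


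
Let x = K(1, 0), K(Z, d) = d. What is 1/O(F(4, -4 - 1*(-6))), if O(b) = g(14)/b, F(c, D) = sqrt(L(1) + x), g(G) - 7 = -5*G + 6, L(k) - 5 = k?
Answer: -sqrt(6)/57 ≈ -0.042974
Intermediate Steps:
L(k) = 5 + k
g(G) = 13 - 5*G (g(G) = 7 + (-5*G + 6) = 7 + (6 - 5*G) = 13 - 5*G)
x = 0
F(c, D) = sqrt(6) (F(c, D) = sqrt((5 + 1) + 0) = sqrt(6 + 0) = sqrt(6))
O(b) = -57/b (O(b) = (13 - 5*14)/b = (13 - 70)/b = -57/b)
1/O(F(4, -4 - 1*(-6))) = 1/(-57*sqrt(6)/6) = 1/(-19*sqrt(6)/2) = -sqrt(6)/57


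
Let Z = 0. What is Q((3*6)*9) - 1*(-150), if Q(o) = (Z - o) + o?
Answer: 150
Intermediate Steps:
Q(o) = 0 (Q(o) = (0 - o) + o = -o + o = 0)
Q((3*6)*9) - 1*(-150) = 0 - 1*(-150) = 0 + 150 = 150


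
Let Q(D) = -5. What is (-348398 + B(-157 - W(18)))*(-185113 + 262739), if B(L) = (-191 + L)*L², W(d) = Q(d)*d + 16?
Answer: -173570493984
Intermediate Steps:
W(d) = 16 - 5*d (W(d) = -5*d + 16 = 16 - 5*d)
B(L) = L²*(-191 + L)
(-348398 + B(-157 - W(18)))*(-185113 + 262739) = (-348398 + (-157 - (16 - 5*18))²*(-191 + (-157 - (16 - 5*18))))*(-185113 + 262739) = (-348398 + (-157 - (16 - 90))²*(-191 + (-157 - (16 - 90))))*77626 = (-348398 + (-157 - 1*(-74))²*(-191 + (-157 - 1*(-74))))*77626 = (-348398 + (-157 + 74)²*(-191 + (-157 + 74)))*77626 = (-348398 + (-83)²*(-191 - 83))*77626 = (-348398 + 6889*(-274))*77626 = (-348398 - 1887586)*77626 = -2235984*77626 = -173570493984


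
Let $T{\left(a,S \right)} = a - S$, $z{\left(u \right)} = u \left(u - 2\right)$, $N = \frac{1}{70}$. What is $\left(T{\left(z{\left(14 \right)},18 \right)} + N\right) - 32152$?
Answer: $- \frac{2240139}{70} \approx -32002.0$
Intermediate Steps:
$N = \frac{1}{70} \approx 0.014286$
$z{\left(u \right)} = u \left(-2 + u\right)$
$\left(T{\left(z{\left(14 \right)},18 \right)} + N\right) - 32152 = \left(\left(14 \left(-2 + 14\right) - 18\right) + \frac{1}{70}\right) - 32152 = \left(\left(14 \cdot 12 - 18\right) + \frac{1}{70}\right) - 32152 = \left(\left(168 - 18\right) + \frac{1}{70}\right) - 32152 = \left(150 + \frac{1}{70}\right) - 32152 = \frac{10501}{70} - 32152 = - \frac{2240139}{70}$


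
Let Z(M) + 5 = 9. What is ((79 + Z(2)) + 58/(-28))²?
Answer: 1283689/196 ≈ 6549.4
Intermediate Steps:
Z(M) = 4 (Z(M) = -5 + 9 = 4)
((79 + Z(2)) + 58/(-28))² = ((79 + 4) + 58/(-28))² = (83 + 58*(-1/28))² = (83 - 29/14)² = (1133/14)² = 1283689/196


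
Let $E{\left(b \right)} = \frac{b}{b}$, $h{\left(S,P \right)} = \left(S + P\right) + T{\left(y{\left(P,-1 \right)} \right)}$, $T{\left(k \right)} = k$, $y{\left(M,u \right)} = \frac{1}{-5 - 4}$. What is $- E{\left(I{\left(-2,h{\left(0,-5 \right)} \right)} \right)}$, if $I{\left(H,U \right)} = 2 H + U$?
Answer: $-1$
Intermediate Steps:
$y{\left(M,u \right)} = - \frac{1}{9}$ ($y{\left(M,u \right)} = \frac{1}{-9} = - \frac{1}{9}$)
$h{\left(S,P \right)} = - \frac{1}{9} + P + S$ ($h{\left(S,P \right)} = \left(S + P\right) - \frac{1}{9} = \left(P + S\right) - \frac{1}{9} = - \frac{1}{9} + P + S$)
$I{\left(H,U \right)} = U + 2 H$
$E{\left(b \right)} = 1$
$- E{\left(I{\left(-2,h{\left(0,-5 \right)} \right)} \right)} = \left(-1\right) 1 = -1$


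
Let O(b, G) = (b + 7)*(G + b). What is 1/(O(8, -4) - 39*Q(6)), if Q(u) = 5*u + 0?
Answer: -1/1110 ≈ -0.00090090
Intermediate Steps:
O(b, G) = (7 + b)*(G + b)
Q(u) = 5*u
1/(O(8, -4) - 39*Q(6)) = 1/((8**2 + 7*(-4) + 7*8 - 4*8) - 195*6) = 1/((64 - 28 + 56 - 32) - 39*30) = 1/(60 - 1170) = 1/(-1110) = -1/1110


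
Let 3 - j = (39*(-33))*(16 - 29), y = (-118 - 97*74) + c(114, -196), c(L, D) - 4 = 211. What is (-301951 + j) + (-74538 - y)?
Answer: -386136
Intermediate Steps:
c(L, D) = 215 (c(L, D) = 4 + 211 = 215)
y = -7081 (y = (-118 - 97*74) + 215 = (-118 - 7178) + 215 = -7296 + 215 = -7081)
j = -16728 (j = 3 - 39*(-33)*(16 - 29) = 3 - (-1287)*(-13) = 3 - 1*16731 = 3 - 16731 = -16728)
(-301951 + j) + (-74538 - y) = (-301951 - 16728) + (-74538 - 1*(-7081)) = -318679 + (-74538 + 7081) = -318679 - 67457 = -386136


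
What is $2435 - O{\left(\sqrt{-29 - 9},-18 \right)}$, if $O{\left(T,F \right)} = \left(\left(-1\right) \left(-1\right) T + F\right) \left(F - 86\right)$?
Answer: $563 + 104 i \sqrt{38} \approx 563.0 + 641.1 i$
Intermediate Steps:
$O{\left(T,F \right)} = \left(-86 + F\right) \left(F + T\right)$ ($O{\left(T,F \right)} = \left(1 T + F\right) \left(-86 + F\right) = \left(T + F\right) \left(-86 + F\right) = \left(F + T\right) \left(-86 + F\right) = \left(-86 + F\right) \left(F + T\right)$)
$2435 - O{\left(\sqrt{-29 - 9},-18 \right)} = 2435 - \left(\left(-18\right)^{2} - -1548 - 86 \sqrt{-29 - 9} - 18 \sqrt{-29 - 9}\right) = 2435 - \left(324 + 1548 - 86 \sqrt{-38} - 18 \sqrt{-38}\right) = 2435 - \left(324 + 1548 - 86 i \sqrt{38} - 18 i \sqrt{38}\right) = 2435 - \left(1872 - 104 i \sqrt{38}\right) = 563 + 104 i \sqrt{38}$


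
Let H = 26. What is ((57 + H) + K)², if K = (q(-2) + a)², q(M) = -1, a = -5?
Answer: 14161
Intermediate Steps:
K = 36 (K = (-1 - 5)² = (-6)² = 36)
((57 + H) + K)² = ((57 + 26) + 36)² = (83 + 36)² = 119² = 14161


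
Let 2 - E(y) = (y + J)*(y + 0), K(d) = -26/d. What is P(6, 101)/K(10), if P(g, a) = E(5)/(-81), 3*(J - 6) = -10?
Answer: -545/3159 ≈ -0.17252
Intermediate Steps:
J = 8/3 (J = 6 + (⅓)*(-10) = 6 - 10/3 = 8/3 ≈ 2.6667)
E(y) = 2 - y*(8/3 + y) (E(y) = 2 - (y + 8/3)*(y + 0) = 2 - (8/3 + y)*y = 2 - y*(8/3 + y))
P(g, a) = 109/243 (P(g, a) = (2 - 1*5² - 8/3*5)/(-81) = (2 - 1*25 - 40/3)*(-1/81) = (2 - 25 - 40/3)*(-1/81) = -109/3*(-1/81) = 109/243)
P(6, 101)/K(10) = 109/(243*((-26/10))) = 109/(243*((-26*⅒))) = 109/(243*(-13/5)) = (109/243)*(-5/13) = -545/3159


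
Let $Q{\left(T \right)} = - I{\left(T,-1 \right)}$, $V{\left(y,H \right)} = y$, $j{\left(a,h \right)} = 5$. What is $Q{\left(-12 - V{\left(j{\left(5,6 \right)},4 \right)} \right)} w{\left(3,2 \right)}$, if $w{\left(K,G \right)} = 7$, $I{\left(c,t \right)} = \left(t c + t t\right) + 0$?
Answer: $-126$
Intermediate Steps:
$I{\left(c,t \right)} = t^{2} + c t$ ($I{\left(c,t \right)} = \left(c t + t^{2}\right) + 0 = \left(t^{2} + c t\right) + 0 = t^{2} + c t$)
$Q{\left(T \right)} = -1 + T$ ($Q{\left(T \right)} = - \left(-1\right) \left(T - 1\right) = - \left(-1\right) \left(-1 + T\right) = - (1 - T) = -1 + T$)
$Q{\left(-12 - V{\left(j{\left(5,6 \right)},4 \right)} \right)} w{\left(3,2 \right)} = \left(-1 - 17\right) 7 = \left(-18\right) 7 = -126$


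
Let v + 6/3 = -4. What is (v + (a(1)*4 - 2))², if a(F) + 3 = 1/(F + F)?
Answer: 324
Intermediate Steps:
a(F) = -3 + 1/(2*F) (a(F) = -3 + 1/(F + F) = -3 + 1/(2*F))
v = -6 (v = -2 - 4 = -6)
(v + (a(1)*4 - 2))² = (-6 + ((-3 + (½)/1)*4 - 2))² = (-6 + ((-3 + (½)*1)*4 - 2))² = (-6 + ((-3 + ½)*4 - 2))² = (-6 + (-5/2*4 - 2))² = (-6 + (-10 - 2))² = (-6 - 12)² = (-18)² = 324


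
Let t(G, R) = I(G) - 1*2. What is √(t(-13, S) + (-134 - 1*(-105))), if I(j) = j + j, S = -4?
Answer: I*√57 ≈ 7.5498*I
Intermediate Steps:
I(j) = 2*j
t(G, R) = -2 + 2*G (t(G, R) = 2*G - 1*2 = 2*G - 2 = -2 + 2*G)
√(t(-13, S) + (-134 - 1*(-105))) = √((-2 + 2*(-13)) + (-134 - 1*(-105))) = √((-2 - 26) + (-134 + 105)) = √(-28 - 29) = √(-57) = I*√57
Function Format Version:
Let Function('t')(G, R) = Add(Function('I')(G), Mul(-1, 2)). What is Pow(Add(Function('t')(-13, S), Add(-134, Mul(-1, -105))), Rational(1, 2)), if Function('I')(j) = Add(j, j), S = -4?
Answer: Mul(I, Pow(57, Rational(1, 2))) ≈ Mul(7.5498, I)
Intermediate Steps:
Function('I')(j) = Mul(2, j)
Function('t')(G, R) = Add(-2, Mul(2, G)) (Function('t')(G, R) = Add(Mul(2, G), Mul(-1, 2)) = Add(Mul(2, G), -2) = Add(-2, Mul(2, G)))
Pow(Add(Function('t')(-13, S), Add(-134, Mul(-1, -105))), Rational(1, 2)) = Pow(Add(Add(-2, Mul(2, -13)), Add(-134, Mul(-1, -105))), Rational(1, 2)) = Pow(Add(Add(-2, -26), Add(-134, 105)), Rational(1, 2)) = Pow(Add(-28, -29), Rational(1, 2)) = Pow(-57, Rational(1, 2)) = Mul(I, Pow(57, Rational(1, 2)))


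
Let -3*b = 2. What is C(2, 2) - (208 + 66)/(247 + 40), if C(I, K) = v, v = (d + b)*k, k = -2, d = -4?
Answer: 7214/861 ≈ 8.3786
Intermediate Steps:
b = -⅔ (b = -⅓*2 = -⅔ ≈ -0.66667)
v = 28/3 (v = (-4 - ⅔)*(-2) = -14/3*(-2) = 28/3 ≈ 9.3333)
C(I, K) = 28/3
C(2, 2) - (208 + 66)/(247 + 40) = 28/3 - (208 + 66)/(247 + 40) = 28/3 - 274/287 = 7214/861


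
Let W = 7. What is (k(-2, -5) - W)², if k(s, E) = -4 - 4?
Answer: 225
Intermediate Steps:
k(s, E) = -8
(k(-2, -5) - W)² = (-8 - 1*7)² = (-8 - 7)² = (-15)² = 225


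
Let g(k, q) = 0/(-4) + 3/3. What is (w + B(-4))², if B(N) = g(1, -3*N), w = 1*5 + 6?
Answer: 144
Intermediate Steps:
w = 11 (w = 5 + 6 = 11)
g(k, q) = 1 (g(k, q) = 0*(-¼) + 3*(⅓) = 0 + 1 = 1)
B(N) = 1
(w + B(-4))² = (11 + 1)² = 12² = 144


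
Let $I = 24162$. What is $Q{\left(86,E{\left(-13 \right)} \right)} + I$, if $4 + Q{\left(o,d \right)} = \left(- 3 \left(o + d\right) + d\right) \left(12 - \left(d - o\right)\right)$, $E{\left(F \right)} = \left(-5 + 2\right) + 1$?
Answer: $-1242$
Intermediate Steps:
$E{\left(F \right)} = -2$ ($E{\left(F \right)} = -3 + 1 = -2$)
$Q{\left(o,d \right)} = -4 + \left(- 3 o - 2 d\right) \left(12 + o - d\right)$ ($Q{\left(o,d \right)} = -4 + \left(- 3 \left(o + d\right) + d\right) \left(12 - \left(d - o\right)\right) = -4 + \left(- 3 \left(d + o\right) + d\right) \left(12 + o - d\right) = -4 + \left(\left(- 3 d - 3 o\right) + d\right) \left(12 + o - d\right) = -4 + \left(- 3 o - 2 d\right) \left(12 + o - d\right)$)
$Q{\left(86,E{\left(-13 \right)} \right)} + I = \left(-4 - 3096 - -48 - 3 \cdot 86^{2} + 2 \left(-2\right)^{2} - 172\right) + 24162 = \left(-4 - 3096 + 48 - 22188 + 2 \cdot 4 - 172\right) + 24162 = \left(-4 - 3096 + 48 - 22188 + 8 - 172\right) + 24162 = -25404 + 24162 = -1242$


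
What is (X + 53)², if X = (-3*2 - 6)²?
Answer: 38809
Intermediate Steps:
X = 144 (X = (-6 - 6)² = (-12)² = 144)
(X + 53)² = (144 + 53)² = 197² = 38809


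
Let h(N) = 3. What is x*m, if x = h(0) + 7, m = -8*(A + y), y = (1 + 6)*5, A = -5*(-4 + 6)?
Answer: -2000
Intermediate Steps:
A = -10 (A = -5*2 = -10)
y = 35 (y = 7*5 = 35)
m = -200 (m = -8*(-10 + 35) = -8*25 = -200)
x = 10 (x = 3 + 7 = 10)
x*m = 10*(-200) = -2000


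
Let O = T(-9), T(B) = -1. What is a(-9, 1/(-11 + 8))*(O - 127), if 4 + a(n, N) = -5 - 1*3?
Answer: 1536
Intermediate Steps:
a(n, N) = -12 (a(n, N) = -4 + (-5 - 1*3) = -4 + (-5 - 3) = -4 - 8 = -12)
O = -1
a(-9, 1/(-11 + 8))*(O - 127) = -12*(-1 - 127) = -12*(-128) = 1536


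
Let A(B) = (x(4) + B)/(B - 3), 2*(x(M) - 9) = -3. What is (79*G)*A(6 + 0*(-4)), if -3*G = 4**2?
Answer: -1896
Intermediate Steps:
x(M) = 15/2 (x(M) = 9 + (1/2)*(-3) = 9 - 3/2 = 15/2)
A(B) = (15/2 + B)/(-3 + B) (A(B) = (15/2 + B)/(B - 3) = (15/2 + B)/(-3 + B))
G = -16/3 (G = -1/3*4**2 = -1/3*16 = -16/3 ≈ -5.3333)
(79*G)*A(6 + 0*(-4)) = (79*(-16/3))*((15/2 + (6 + 0*(-4)))/(-3 + (6 + 0*(-4)))) = -1264*(15/2 + (6 + 0))/(3*(-3 + (6 + 0))) = -1264*(15/2 + 6)/(3*(-3 + 6)) = -1264*27/(3*3*2) = -1264*27/(9*2) = -1264/3*9/2 = -1896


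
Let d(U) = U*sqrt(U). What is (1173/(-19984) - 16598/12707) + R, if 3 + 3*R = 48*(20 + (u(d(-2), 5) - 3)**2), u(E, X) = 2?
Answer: 84722190737/253936688 ≈ 333.64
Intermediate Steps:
d(U) = U**(3/2)
R = 335 (R = -1 + (48*(20 + (2 - 3)**2))/3 = -1 + (48*(20 + (-1)**2))/3 = -1 + (48*(20 + 1))/3 = -1 + (48*21)/3 = -1 + (1/3)*1008 = -1 + 336 = 335)
(1173/(-19984) - 16598/12707) + R = (1173/(-19984) - 16598/12707) + 335 = (1173*(-1/19984) - 16598*1/12707) + 335 = (-1173/19984 - 16598/12707) + 335 = -346599743/253936688 + 335 = 84722190737/253936688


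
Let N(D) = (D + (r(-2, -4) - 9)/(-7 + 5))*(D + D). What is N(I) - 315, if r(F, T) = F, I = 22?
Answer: 895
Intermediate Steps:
N(D) = 2*D*(11/2 + D) (N(D) = (D + (-2 - 9)/(-7 + 5))*(D + D) = (D - 11/(-2))*(2*D) = (D - 11*(-½))*(2*D) = (D + 11/2)*(2*D) = (11/2 + D)*(2*D) = 2*D*(11/2 + D))
N(I) - 315 = 22*(11 + 2*22) - 315 = 22*(11 + 44) - 315 = 22*55 - 315 = 1210 - 315 = 895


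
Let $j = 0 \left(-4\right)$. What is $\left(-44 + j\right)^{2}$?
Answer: $1936$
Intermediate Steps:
$j = 0$
$\left(-44 + j\right)^{2} = \left(-44 + 0\right)^{2} = \left(-44\right)^{2} = 1936$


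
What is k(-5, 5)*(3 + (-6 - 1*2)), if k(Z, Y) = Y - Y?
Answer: 0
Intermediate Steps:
k(Z, Y) = 0
k(-5, 5)*(3 + (-6 - 1*2)) = 0*(3 + (-6 - 1*2)) = 0*(3 + (-6 - 2)) = 0*(3 - 8) = 0*(-5) = 0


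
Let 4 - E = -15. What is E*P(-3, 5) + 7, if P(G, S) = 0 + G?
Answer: -50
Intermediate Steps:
E = 19 (E = 4 - 1*(-15) = 4 + 15 = 19)
P(G, S) = G
E*P(-3, 5) + 7 = 19*(-3) + 7 = -57 + 7 = -50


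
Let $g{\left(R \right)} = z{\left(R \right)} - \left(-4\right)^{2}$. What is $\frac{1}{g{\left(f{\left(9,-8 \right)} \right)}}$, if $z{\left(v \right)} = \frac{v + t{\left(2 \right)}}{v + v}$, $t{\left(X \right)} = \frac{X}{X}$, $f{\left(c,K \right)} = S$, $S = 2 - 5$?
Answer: $- \frac{3}{47} \approx -0.06383$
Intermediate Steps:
$S = -3$
$f{\left(c,K \right)} = -3$
$t{\left(X \right)} = 1$
$z{\left(v \right)} = \frac{1 + v}{2 v}$ ($z{\left(v \right)} = \frac{v + 1}{v + v} = \frac{1 + v}{2 v}$)
$g{\left(R \right)} = -16 + \frac{1 + R}{2 R}$ ($g{\left(R \right)} = \frac{1 + R}{2 R} - \left(-4\right)^{2} = \frac{1 + R}{2 R} - 16 = -16 + \frac{1 + R}{2 R}$)
$\frac{1}{g{\left(f{\left(9,-8 \right)} \right)}} = \frac{1}{\frac{1}{2} \frac{1}{-3} \left(1 - -93\right)} = \frac{1}{\frac{1}{2} \left(- \frac{1}{3}\right) \left(1 + 93\right)} = \frac{1}{\frac{1}{2} \left(- \frac{1}{3}\right) 94} = \frac{1}{- \frac{47}{3}} = - \frac{3}{47}$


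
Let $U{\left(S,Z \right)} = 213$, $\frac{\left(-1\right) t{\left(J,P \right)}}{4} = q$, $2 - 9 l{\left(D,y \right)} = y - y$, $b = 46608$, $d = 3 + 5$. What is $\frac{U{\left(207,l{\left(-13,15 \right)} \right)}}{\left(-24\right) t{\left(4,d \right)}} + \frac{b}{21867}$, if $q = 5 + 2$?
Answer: $\frac{3997583}{1632736} \approx 2.4484$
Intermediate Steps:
$d = 8$
$l{\left(D,y \right)} = \frac{2}{9}$ ($l{\left(D,y \right)} = \frac{2}{9} - \frac{y - y}{9} = \frac{2}{9} - 0 = \frac{2}{9} + 0 = \frac{2}{9}$)
$q = 7$
$t{\left(J,P \right)} = -28$ ($t{\left(J,P \right)} = \left(-4\right) 7 = -28$)
$\frac{U{\left(207,l{\left(-13,15 \right)} \right)}}{\left(-24\right) t{\left(4,d \right)}} + \frac{b}{21867} = \frac{213}{\left(-24\right) \left(-28\right)} + \frac{46608}{21867} = \frac{213}{672} + 46608 \cdot \frac{1}{21867} = 213 \cdot \frac{1}{672} + \frac{15536}{7289} = \frac{71}{224} + \frac{15536}{7289} = \frac{3997583}{1632736}$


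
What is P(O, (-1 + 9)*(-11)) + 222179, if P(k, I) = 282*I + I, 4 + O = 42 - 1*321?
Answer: 197275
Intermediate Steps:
O = -283 (O = -4 + (42 - 1*321) = -4 + (42 - 321) = -4 - 279 = -283)
P(k, I) = 283*I
P(O, (-1 + 9)*(-11)) + 222179 = 283*((-1 + 9)*(-11)) + 222179 = 283*(8*(-11)) + 222179 = 283*(-88) + 222179 = -24904 + 222179 = 197275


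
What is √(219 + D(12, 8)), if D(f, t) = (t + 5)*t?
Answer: √323 ≈ 17.972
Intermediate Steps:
D(f, t) = t*(5 + t) (D(f, t) = (5 + t)*t = t*(5 + t))
√(219 + D(12, 8)) = √(219 + 8*(5 + 8)) = √(219 + 8*13) = √(219 + 104) = √323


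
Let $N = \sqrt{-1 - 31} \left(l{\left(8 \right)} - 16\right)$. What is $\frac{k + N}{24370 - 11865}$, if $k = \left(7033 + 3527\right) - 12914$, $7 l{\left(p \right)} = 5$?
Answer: $- \frac{2354}{12505} - \frac{428 i \sqrt{2}}{87535} \approx -0.18824 - 0.0069148 i$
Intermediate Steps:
$l{\left(p \right)} = \frac{5}{7}$ ($l{\left(p \right)} = \frac{1}{7} \cdot 5 = \frac{5}{7}$)
$N = - \frac{428 i \sqrt{2}}{7}$ ($N = \sqrt{-1 - 31} \left(\frac{5}{7} - 16\right) = \sqrt{-32} \left(- \frac{107}{7}\right) = 4 i \sqrt{2} \left(- \frac{107}{7}\right) = - \frac{428 i \sqrt{2}}{7} \approx - 86.469 i$)
$k = -2354$ ($k = 10560 - 12914 = -2354$)
$\frac{k + N}{24370 - 11865} = \frac{-2354 - \frac{428 i \sqrt{2}}{7}}{24370 - 11865} = \frac{-2354 - \frac{428 i \sqrt{2}}{7}}{12505} = \left(-2354 - \frac{428 i \sqrt{2}}{7}\right) \frac{1}{12505} = - \frac{2354}{12505} - \frac{428 i \sqrt{2}}{87535}$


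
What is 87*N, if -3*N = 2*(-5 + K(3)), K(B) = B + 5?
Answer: -174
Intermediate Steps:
K(B) = 5 + B
N = -2 (N = -2*(-5 + (5 + 3))/3 = -2*(-5 + 8)/3 = -2*3/3 = -⅓*6 = -2)
87*N = 87*(-2) = -174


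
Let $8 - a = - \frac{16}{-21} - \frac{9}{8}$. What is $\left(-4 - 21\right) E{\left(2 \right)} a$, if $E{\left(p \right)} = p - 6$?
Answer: $\frac{35125}{42} \approx 836.31$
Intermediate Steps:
$a = \frac{1405}{168}$ ($a = 8 - \left(- \frac{16}{-21} - \frac{9}{8}\right) = 8 - \left(\left(-16\right) \left(- \frac{1}{21}\right) - \frac{9}{8}\right) = 8 - \left(\frac{16}{21} - \frac{9}{8}\right) = 8 - - \frac{61}{168} = 8 + \frac{61}{168} = \frac{1405}{168} \approx 8.3631$)
$E{\left(p \right)} = -6 + p$ ($E{\left(p \right)} = p - 6 = -6 + p$)
$\left(-4 - 21\right) E{\left(2 \right)} a = \left(-4 - 21\right) \left(-6 + 2\right) \frac{1405}{168} = \left(-4 - 21\right) \left(-4\right) \frac{1405}{168} = \left(-25\right) \left(-4\right) \frac{1405}{168} = 100 \cdot \frac{1405}{168} = \frac{35125}{42}$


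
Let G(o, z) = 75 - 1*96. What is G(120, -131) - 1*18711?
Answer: -18732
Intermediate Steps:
G(o, z) = -21 (G(o, z) = 75 - 96 = -21)
G(120, -131) - 1*18711 = -21 - 1*18711 = -21 - 18711 = -18732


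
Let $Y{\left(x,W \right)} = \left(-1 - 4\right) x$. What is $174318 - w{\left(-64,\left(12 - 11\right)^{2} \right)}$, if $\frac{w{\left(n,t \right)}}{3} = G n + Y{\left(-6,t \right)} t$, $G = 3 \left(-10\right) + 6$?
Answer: $169620$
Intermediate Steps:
$G = -24$ ($G = -30 + 6 = -24$)
$Y{\left(x,W \right)} = - 5 x$
$w{\left(n,t \right)} = - 72 n + 90 t$ ($w{\left(n,t \right)} = 3 \left(- 24 n + \left(-5\right) \left(-6\right) t\right) = 3 \left(- 24 n + 30 t\right) = - 72 n + 90 t$)
$174318 - w{\left(-64,\left(12 - 11\right)^{2} \right)} = 174318 - \left(\left(-72\right) \left(-64\right) + 90 \left(12 - 11\right)^{2}\right) = 174318 - \left(4608 + 90 \cdot 1^{2}\right) = 174318 - \left(4608 + 90 \cdot 1\right) = 174318 - \left(4608 + 90\right) = 174318 - 4698 = 169620$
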